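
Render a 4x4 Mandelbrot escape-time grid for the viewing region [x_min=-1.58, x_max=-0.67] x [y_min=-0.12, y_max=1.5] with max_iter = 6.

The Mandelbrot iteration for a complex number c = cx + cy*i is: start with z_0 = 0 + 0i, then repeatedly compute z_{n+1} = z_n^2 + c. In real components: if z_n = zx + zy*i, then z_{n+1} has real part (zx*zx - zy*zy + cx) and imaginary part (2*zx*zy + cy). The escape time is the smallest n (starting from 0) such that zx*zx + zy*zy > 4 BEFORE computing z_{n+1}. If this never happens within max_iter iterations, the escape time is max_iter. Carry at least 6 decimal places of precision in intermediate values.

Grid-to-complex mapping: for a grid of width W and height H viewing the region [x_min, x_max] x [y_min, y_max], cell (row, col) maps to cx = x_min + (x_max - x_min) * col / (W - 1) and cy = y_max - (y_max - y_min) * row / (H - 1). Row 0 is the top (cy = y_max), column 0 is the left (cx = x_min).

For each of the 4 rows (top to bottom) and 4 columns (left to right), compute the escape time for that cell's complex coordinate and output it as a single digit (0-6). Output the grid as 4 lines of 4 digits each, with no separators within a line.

Answer: 1222
2334
3666
6666

Derivation:
(row=0, col=0): c = -1.5800 + 1.5000i → escape time 1
(row=0, col=1): c = -1.2767 + 1.5000i → escape time 2
(row=0, col=2): c = -0.9733 + 1.5000i → escape time 2
(row=0, col=3): c = -0.6700 + 1.5000i → escape time 2
(row=1, col=0): c = -1.5800 + 0.9600i → escape time 2
(row=1, col=1): c = -1.2767 + 0.9600i → escape time 3
(row=1, col=2): c = -0.9733 + 0.9600i → escape time 3
(row=1, col=3): c = -0.6700 + 0.9600i → escape time 4
(row=2, col=0): c = -1.5800 + 0.4200i → escape time 3
(row=2, col=1): c = -1.2767 + 0.4200i → escape time 6
(row=2, col=2): c = -0.9733 + 0.4200i → escape time 6
(row=2, col=3): c = -0.6700 + 0.4200i → escape time 6
(row=3, col=0): c = -1.5800 + -0.1200i → escape time 6
(row=3, col=1): c = -1.2767 + -0.1200i → escape time 6
(row=3, col=2): c = -0.9733 + -0.1200i → escape time 6
(row=3, col=3): c = -0.6700 + -0.1200i → escape time 6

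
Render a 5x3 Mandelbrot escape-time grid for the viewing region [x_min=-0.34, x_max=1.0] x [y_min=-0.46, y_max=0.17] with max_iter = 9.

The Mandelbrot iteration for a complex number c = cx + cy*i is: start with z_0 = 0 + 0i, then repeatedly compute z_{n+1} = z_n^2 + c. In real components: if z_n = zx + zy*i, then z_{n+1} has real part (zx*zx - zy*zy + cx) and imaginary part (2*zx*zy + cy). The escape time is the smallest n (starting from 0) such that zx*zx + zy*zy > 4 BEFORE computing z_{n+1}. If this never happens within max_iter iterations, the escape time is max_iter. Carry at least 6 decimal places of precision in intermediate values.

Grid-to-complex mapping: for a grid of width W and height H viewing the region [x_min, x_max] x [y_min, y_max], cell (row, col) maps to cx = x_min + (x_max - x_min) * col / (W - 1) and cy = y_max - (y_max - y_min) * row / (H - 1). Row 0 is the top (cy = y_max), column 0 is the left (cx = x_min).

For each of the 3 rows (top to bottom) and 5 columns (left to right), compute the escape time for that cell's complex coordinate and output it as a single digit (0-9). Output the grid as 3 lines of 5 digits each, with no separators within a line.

(row=0, col=0): c = -0.3400 + 0.1700i → escape time 9
(row=0, col=1): c = -0.0050 + 0.1700i → escape time 9
(row=0, col=2): c = 0.3300 + 0.1700i → escape time 9
(row=0, col=3): c = 0.6650 + 0.1700i → escape time 4
(row=0, col=4): c = 1.0000 + 0.1700i → escape time 2
(row=1, col=0): c = -0.3400 + -0.1450i → escape time 9
(row=1, col=1): c = -0.0050 + -0.1450i → escape time 9
(row=1, col=2): c = 0.3300 + -0.1450i → escape time 9
(row=1, col=3): c = 0.6650 + -0.1450i → escape time 4
(row=1, col=4): c = 1.0000 + -0.1450i → escape time 2
(row=2, col=0): c = -0.3400 + -0.4600i → escape time 9
(row=2, col=1): c = -0.0050 + -0.4600i → escape time 9
(row=2, col=2): c = 0.3300 + -0.4600i → escape time 9
(row=2, col=3): c = 0.6650 + -0.4600i → escape time 3
(row=2, col=4): c = 1.0000 + -0.4600i → escape time 2

Answer: 99942
99942
99932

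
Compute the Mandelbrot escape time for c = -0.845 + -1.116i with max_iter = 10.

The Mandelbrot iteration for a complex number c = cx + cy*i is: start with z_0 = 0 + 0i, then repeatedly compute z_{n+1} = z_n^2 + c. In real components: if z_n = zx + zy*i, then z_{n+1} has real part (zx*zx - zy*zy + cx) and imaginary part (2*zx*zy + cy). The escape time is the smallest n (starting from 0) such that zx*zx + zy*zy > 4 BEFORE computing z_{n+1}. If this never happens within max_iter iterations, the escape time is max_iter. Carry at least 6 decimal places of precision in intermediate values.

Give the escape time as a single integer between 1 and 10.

Answer: 3

Derivation:
z_0 = 0 + 0i, c = -0.8450 + -1.1160i
Iter 1: z = -0.8450 + -1.1160i, |z|^2 = 1.9595
Iter 2: z = -1.3764 + 0.7700i, |z|^2 = 2.4875
Iter 3: z = 0.4566 + -3.2358i, |z|^2 = 10.6790
Escaped at iteration 3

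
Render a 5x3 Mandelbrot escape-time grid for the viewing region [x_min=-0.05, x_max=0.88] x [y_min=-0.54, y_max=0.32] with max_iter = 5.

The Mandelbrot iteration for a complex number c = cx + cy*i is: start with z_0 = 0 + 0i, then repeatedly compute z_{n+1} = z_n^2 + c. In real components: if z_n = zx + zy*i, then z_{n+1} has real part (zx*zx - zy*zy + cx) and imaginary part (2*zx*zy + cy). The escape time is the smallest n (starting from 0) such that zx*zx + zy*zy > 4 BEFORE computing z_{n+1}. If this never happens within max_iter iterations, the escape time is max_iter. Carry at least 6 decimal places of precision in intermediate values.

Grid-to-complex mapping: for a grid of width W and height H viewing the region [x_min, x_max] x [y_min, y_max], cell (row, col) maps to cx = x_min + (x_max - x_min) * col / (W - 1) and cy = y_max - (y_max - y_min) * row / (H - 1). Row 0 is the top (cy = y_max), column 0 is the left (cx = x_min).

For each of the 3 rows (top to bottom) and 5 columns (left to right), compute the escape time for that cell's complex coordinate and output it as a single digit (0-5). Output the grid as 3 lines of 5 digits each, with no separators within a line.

(row=0, col=0): c = -0.0500 + 0.3200i → escape time 5
(row=0, col=1): c = 0.1825 + 0.3200i → escape time 5
(row=0, col=2): c = 0.4150 + 0.3200i → escape time 5
(row=0, col=3): c = 0.6475 + 0.3200i → escape time 3
(row=0, col=4): c = 0.8800 + 0.3200i → escape time 3
(row=1, col=0): c = -0.0500 + -0.1100i → escape time 5
(row=1, col=1): c = 0.1825 + -0.1100i → escape time 5
(row=1, col=2): c = 0.4150 + -0.1100i → escape time 5
(row=1, col=3): c = 0.6475 + -0.1100i → escape time 4
(row=1, col=4): c = 0.8800 + -0.1100i → escape time 3
(row=2, col=0): c = -0.0500 + -0.5400i → escape time 5
(row=2, col=1): c = 0.1825 + -0.5400i → escape time 5
(row=2, col=2): c = 0.4150 + -0.5400i → escape time 5
(row=2, col=3): c = 0.6475 + -0.5400i → escape time 3
(row=2, col=4): c = 0.8800 + -0.5400i → escape time 2

Answer: 55533
55543
55532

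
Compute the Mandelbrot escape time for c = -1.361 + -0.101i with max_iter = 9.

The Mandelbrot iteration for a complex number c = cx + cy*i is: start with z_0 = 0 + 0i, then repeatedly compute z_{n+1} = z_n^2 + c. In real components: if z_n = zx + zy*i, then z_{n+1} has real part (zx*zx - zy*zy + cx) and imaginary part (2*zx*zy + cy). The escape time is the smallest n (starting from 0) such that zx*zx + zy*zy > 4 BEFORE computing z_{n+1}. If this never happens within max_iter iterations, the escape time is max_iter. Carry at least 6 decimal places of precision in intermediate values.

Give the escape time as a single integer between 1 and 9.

z_0 = 0 + 0i, c = -1.3610 + -0.1010i
Iter 1: z = -1.3610 + -0.1010i, |z|^2 = 1.8625
Iter 2: z = 0.4811 + 0.1739i, |z|^2 = 0.2617
Iter 3: z = -1.1598 + 0.0664i, |z|^2 = 1.3495
Iter 4: z = -0.0203 + -0.2549i, |z|^2 = 0.0654
Iter 5: z = -1.4256 + -0.0906i, |z|^2 = 2.0405
Iter 6: z = 0.6630 + 0.1574i, |z|^2 = 0.4644
Iter 7: z = -0.9462 + 0.1077i, |z|^2 = 0.9069
Iter 8: z = -0.4774 + -0.3049i, |z|^2 = 0.3208

Answer: 9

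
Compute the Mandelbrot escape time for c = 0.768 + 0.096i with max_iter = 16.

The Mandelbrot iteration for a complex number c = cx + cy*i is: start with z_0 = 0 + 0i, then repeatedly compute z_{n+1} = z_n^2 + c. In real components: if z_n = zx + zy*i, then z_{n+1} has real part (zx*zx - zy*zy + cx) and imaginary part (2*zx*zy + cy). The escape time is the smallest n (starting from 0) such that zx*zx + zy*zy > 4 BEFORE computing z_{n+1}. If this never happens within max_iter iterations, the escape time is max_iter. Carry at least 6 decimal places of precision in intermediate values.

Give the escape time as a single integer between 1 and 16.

z_0 = 0 + 0i, c = 0.7680 + 0.0960i
Iter 1: z = 0.7680 + 0.0960i, |z|^2 = 0.5990
Iter 2: z = 1.3486 + 0.2435i, |z|^2 = 1.8780
Iter 3: z = 2.5275 + 0.7527i, |z|^2 = 6.9546
Escaped at iteration 3

Answer: 3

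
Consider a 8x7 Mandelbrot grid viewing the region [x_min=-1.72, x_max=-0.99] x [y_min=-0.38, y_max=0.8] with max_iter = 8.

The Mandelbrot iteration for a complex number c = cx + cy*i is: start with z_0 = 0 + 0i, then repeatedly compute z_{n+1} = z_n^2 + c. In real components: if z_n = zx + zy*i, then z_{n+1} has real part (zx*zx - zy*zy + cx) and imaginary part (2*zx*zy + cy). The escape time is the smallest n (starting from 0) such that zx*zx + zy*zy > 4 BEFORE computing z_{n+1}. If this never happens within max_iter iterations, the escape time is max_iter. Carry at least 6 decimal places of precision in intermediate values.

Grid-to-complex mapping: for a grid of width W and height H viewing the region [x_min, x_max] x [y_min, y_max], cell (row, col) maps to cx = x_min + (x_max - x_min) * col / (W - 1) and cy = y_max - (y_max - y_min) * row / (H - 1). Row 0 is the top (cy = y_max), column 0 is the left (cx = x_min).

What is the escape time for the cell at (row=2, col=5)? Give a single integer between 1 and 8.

Answer: 7

Derivation:
z_0 = 0 + 0i, c = -1.1986 + 0.4067i
Iter 1: z = -1.1986 + 0.4067i, |z|^2 = 1.6020
Iter 2: z = 0.0726 + -0.5682i, |z|^2 = 0.3281
Iter 3: z = -1.5161 + 0.3241i, |z|^2 = 2.4037
Iter 4: z = 0.9950 + -0.5762i, |z|^2 = 1.3220
Iter 5: z = -0.5406 + -0.7399i, |z|^2 = 0.8398
Iter 6: z = -1.4538 + 1.2067i, |z|^2 = 3.5697
Iter 7: z = -0.5412 + -3.1020i, |z|^2 = 9.9154
Escaped at iteration 7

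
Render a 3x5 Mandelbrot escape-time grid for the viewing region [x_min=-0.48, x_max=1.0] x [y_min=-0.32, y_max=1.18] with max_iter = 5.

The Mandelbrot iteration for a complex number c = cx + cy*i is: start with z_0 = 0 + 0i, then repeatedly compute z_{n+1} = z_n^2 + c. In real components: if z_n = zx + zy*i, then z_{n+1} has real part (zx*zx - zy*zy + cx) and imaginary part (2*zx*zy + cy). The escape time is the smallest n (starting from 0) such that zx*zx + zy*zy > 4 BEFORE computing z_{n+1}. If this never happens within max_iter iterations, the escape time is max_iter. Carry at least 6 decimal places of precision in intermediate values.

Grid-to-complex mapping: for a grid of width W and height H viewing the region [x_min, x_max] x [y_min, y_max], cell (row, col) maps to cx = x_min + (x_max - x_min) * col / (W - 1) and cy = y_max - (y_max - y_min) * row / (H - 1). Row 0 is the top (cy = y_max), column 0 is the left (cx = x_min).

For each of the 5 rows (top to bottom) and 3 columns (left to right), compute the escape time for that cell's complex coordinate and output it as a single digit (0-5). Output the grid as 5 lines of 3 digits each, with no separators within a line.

(row=0, col=0): c = -0.4800 + 1.1800i → escape time 3
(row=0, col=1): c = 0.2600 + 1.1800i → escape time 2
(row=0, col=2): c = 1.0000 + 1.1800i → escape time 2
(row=1, col=0): c = -0.4800 + 0.8050i → escape time 5
(row=1, col=1): c = 0.2600 + 0.8050i → escape time 5
(row=1, col=2): c = 1.0000 + 0.8050i → escape time 2
(row=2, col=0): c = -0.4800 + 0.4300i → escape time 5
(row=2, col=1): c = 0.2600 + 0.4300i → escape time 5
(row=2, col=2): c = 1.0000 + 0.4300i → escape time 2
(row=3, col=0): c = -0.4800 + 0.0550i → escape time 5
(row=3, col=1): c = 0.2600 + 0.0550i → escape time 5
(row=3, col=2): c = 1.0000 + 0.0550i → escape time 2
(row=4, col=0): c = -0.4800 + -0.3200i → escape time 5
(row=4, col=1): c = 0.2600 + -0.3200i → escape time 5
(row=4, col=2): c = 1.0000 + -0.3200i → escape time 2

Answer: 322
552
552
552
552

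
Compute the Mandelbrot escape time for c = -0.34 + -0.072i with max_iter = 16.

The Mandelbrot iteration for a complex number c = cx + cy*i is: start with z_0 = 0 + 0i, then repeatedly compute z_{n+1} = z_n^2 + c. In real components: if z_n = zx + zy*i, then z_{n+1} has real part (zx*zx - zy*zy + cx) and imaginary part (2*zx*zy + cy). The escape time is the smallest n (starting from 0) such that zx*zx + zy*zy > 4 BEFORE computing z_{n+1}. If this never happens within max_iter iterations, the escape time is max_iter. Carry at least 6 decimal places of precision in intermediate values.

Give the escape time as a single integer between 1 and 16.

z_0 = 0 + 0i, c = -0.3400 + -0.0720i
Iter 1: z = -0.3400 + -0.0720i, |z|^2 = 0.1208
Iter 2: z = -0.2296 + -0.0230i, |z|^2 = 0.0532
Iter 3: z = -0.2878 + -0.0614i, |z|^2 = 0.0866
Iter 4: z = -0.2609 + -0.0366i, |z|^2 = 0.0694
Iter 5: z = -0.2733 + -0.0529i, |z|^2 = 0.0775
Iter 6: z = -0.2681 + -0.0431i, |z|^2 = 0.0737
Iter 7: z = -0.2700 + -0.0489i, |z|^2 = 0.0753
Iter 8: z = -0.2695 + -0.0456i, |z|^2 = 0.0747
Iter 9: z = -0.2694 + -0.0474i, |z|^2 = 0.0748
Iter 10: z = -0.2696 + -0.0464i, |z|^2 = 0.0749
Iter 11: z = -0.2694 + -0.0470i, |z|^2 = 0.0748
Iter 12: z = -0.2696 + -0.0467i, |z|^2 = 0.0749
Iter 13: z = -0.2695 + -0.0468i, |z|^2 = 0.0748
Iter 14: z = -0.2696 + -0.0468i, |z|^2 = 0.0749
Iter 15: z = -0.2695 + -0.0468i, |z|^2 = 0.0748

Answer: 16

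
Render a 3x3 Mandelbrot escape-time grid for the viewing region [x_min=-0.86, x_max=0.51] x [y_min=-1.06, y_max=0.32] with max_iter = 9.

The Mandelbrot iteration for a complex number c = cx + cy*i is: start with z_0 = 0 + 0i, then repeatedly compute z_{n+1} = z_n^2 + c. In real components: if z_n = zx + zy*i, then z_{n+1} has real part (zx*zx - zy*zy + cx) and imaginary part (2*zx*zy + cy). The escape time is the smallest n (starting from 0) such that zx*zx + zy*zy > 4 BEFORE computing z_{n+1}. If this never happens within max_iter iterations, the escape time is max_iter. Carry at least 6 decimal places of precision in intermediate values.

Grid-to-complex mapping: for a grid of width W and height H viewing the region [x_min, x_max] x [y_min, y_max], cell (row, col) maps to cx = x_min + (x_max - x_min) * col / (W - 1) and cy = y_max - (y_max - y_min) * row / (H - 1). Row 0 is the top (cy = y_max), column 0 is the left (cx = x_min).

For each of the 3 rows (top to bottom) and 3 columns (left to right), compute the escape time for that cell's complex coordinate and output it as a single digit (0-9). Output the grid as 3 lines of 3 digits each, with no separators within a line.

(row=0, col=0): c = -0.8600 + 0.3200i → escape time 9
(row=0, col=1): c = -0.1750 + 0.3200i → escape time 9
(row=0, col=2): c = 0.5100 + 0.3200i → escape time 5
(row=1, col=0): c = -0.8600 + -0.3700i → escape time 7
(row=1, col=1): c = -0.1750 + -0.3700i → escape time 9
(row=1, col=2): c = 0.5100 + -0.3700i → escape time 5
(row=2, col=0): c = -0.8600 + -1.0600i → escape time 3
(row=2, col=1): c = -0.1750 + -1.0600i → escape time 9
(row=2, col=2): c = 0.5100 + -1.0600i → escape time 2

Answer: 995
795
392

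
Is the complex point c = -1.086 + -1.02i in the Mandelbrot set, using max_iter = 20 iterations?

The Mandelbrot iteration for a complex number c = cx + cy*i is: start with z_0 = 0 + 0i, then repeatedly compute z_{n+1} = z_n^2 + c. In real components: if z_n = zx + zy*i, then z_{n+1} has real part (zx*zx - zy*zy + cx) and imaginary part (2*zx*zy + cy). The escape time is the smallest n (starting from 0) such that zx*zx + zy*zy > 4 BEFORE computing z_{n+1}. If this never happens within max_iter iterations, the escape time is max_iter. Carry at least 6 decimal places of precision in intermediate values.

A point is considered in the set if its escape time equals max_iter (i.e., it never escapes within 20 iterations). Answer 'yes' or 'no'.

z_0 = 0 + 0i, c = -1.0860 + -1.0200i
Iter 1: z = -1.0860 + -1.0200i, |z|^2 = 2.2198
Iter 2: z = -0.9470 + 1.1954i, |z|^2 = 2.3259
Iter 3: z = -1.6183 + -3.2842i, |z|^2 = 13.4046
Escaped at iteration 3

Answer: no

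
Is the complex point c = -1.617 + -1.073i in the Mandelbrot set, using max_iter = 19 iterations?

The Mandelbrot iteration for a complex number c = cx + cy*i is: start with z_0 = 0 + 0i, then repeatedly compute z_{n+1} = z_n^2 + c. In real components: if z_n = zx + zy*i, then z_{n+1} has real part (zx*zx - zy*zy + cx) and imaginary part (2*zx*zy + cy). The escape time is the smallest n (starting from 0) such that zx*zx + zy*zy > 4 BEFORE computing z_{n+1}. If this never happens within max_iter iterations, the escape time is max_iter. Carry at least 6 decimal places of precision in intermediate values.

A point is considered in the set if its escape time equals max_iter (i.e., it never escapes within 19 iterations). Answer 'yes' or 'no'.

z_0 = 0 + 0i, c = -1.6170 + -1.0730i
Iter 1: z = -1.6170 + -1.0730i, |z|^2 = 3.7660
Iter 2: z = -0.1536 + 2.3971i, |z|^2 = 5.7696
Escaped at iteration 2

Answer: no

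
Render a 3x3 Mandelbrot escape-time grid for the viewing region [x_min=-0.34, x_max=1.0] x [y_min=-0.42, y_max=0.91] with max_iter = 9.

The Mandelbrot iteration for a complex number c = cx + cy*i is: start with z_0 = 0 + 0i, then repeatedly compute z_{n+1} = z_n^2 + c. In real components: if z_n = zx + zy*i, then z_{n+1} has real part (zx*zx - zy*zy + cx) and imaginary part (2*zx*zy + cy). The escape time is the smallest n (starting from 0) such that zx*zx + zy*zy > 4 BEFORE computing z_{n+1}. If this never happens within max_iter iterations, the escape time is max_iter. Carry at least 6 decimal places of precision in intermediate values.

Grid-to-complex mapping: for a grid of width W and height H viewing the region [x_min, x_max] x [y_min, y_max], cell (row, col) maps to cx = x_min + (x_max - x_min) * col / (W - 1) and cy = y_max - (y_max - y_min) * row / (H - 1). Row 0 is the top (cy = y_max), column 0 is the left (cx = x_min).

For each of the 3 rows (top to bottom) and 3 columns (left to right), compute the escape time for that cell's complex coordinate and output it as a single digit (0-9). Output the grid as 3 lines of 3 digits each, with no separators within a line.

(row=0, col=0): c = -0.3400 + 0.9100i → escape time 5
(row=0, col=1): c = 0.3300 + 0.9100i → escape time 4
(row=0, col=2): c = 1.0000 + 0.9100i → escape time 2
(row=1, col=0): c = -0.3400 + 0.2450i → escape time 9
(row=1, col=1): c = 0.3300 + 0.2450i → escape time 9
(row=1, col=2): c = 1.0000 + 0.2450i → escape time 2
(row=2, col=0): c = -0.3400 + -0.4200i → escape time 9
(row=2, col=1): c = 0.3300 + -0.4200i → escape time 9
(row=2, col=2): c = 1.0000 + -0.4200i → escape time 2

Answer: 542
992
992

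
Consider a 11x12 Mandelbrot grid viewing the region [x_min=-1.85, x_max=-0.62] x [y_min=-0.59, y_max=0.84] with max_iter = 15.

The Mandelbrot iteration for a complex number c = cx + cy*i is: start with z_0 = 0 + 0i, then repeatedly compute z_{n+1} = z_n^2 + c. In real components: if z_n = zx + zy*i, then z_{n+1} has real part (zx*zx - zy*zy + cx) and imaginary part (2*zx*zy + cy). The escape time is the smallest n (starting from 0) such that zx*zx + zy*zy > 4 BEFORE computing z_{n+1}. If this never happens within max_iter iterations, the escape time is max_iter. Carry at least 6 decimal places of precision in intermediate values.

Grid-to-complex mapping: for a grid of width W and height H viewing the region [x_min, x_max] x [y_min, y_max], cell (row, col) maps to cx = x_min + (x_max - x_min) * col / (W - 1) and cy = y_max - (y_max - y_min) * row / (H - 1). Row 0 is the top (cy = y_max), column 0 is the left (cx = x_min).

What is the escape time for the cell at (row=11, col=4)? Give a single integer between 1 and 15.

Answer: 3

Derivation:
z_0 = 0 + 0i, c = -1.3580 + -0.5900i
Iter 1: z = -1.3580 + -0.5900i, |z|^2 = 2.1923
Iter 2: z = 0.1381 + 1.0124i, |z|^2 = 1.0441
Iter 3: z = -2.3640 + -0.3104i, |z|^2 = 5.6847
Escaped at iteration 3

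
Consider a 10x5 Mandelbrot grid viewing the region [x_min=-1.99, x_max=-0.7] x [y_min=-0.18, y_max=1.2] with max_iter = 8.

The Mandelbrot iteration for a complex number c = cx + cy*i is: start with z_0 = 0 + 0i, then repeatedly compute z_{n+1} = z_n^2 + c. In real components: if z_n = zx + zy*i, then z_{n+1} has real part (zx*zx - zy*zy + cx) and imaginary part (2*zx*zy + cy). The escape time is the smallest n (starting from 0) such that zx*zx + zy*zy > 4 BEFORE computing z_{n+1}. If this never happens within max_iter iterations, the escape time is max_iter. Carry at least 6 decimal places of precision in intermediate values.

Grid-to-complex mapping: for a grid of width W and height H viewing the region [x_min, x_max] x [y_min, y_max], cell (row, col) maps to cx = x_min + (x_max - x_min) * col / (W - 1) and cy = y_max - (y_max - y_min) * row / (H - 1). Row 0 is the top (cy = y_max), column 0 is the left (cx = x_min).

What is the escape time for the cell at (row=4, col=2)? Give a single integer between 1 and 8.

Answer: 4

Derivation:
z_0 = 0 + 0i, c = -1.7033 + -0.1800i
Iter 1: z = -1.7033 + -0.1800i, |z|^2 = 2.9337
Iter 2: z = 1.1656 + 0.4332i, |z|^2 = 1.5463
Iter 3: z = -0.5323 + 0.8299i, |z|^2 = 0.9721
Iter 4: z = -2.1087 + -1.0636i, |z|^2 = 5.5776
Escaped at iteration 4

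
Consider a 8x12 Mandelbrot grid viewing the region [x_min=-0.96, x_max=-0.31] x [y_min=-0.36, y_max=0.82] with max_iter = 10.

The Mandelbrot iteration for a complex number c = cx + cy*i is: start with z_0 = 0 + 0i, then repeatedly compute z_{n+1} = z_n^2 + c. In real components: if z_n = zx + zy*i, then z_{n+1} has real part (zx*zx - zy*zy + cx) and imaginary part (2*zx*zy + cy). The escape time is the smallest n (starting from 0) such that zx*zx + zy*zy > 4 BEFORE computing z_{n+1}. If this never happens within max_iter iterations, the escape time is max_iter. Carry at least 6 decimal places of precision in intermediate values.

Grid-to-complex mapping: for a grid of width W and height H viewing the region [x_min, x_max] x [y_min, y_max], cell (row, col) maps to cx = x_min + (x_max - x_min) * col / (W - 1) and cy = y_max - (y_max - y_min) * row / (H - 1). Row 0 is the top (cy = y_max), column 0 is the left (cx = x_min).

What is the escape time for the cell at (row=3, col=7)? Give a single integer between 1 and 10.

z_0 = 0 + 0i, c = -0.3100 + 0.4982i
Iter 1: z = -0.3100 + 0.4982i, |z|^2 = 0.3443
Iter 2: z = -0.4621 + 0.1893i, |z|^2 = 0.2494
Iter 3: z = -0.1323 + 0.3232i, |z|^2 = 0.1220
Iter 4: z = -0.3970 + 0.4126i, |z|^2 = 0.3279
Iter 5: z = -0.3227 + 0.1706i, |z|^2 = 0.1332
Iter 6: z = -0.2350 + 0.3881i, |z|^2 = 0.2058
Iter 7: z = -0.4054 + 0.3158i, |z|^2 = 0.2641
Iter 8: z = -0.2454 + 0.2421i, |z|^2 = 0.1188
Iter 9: z = -0.3084 + 0.3794i, |z|^2 = 0.2390

Answer: 10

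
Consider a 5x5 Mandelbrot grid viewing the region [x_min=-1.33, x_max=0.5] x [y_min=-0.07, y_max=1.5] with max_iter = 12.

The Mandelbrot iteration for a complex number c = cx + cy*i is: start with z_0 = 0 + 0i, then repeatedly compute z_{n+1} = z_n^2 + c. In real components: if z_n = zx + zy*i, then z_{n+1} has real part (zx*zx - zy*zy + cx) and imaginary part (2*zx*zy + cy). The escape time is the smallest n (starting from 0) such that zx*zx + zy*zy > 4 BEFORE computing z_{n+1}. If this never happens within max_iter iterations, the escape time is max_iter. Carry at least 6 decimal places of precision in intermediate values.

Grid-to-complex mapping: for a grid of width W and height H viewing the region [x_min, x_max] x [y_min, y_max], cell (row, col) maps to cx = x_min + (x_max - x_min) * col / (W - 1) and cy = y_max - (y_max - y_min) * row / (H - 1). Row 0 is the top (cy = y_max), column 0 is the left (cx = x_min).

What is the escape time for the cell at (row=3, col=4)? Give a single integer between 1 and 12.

Answer: 6

Derivation:
z_0 = 0 + 0i, c = 0.5000 + 0.3225i
Iter 1: z = 0.5000 + 0.3225i, |z|^2 = 0.3540
Iter 2: z = 0.6460 + 0.6450i, |z|^2 = 0.8333
Iter 3: z = 0.5013 + 1.1558i, |z|^2 = 1.5872
Iter 4: z = -0.5847 + 1.4813i, |z|^2 = 2.5361
Iter 5: z = -1.3524 + -1.4096i, |z|^2 = 3.8160
Iter 6: z = 0.3420 + 4.1353i, |z|^2 = 17.2174
Escaped at iteration 6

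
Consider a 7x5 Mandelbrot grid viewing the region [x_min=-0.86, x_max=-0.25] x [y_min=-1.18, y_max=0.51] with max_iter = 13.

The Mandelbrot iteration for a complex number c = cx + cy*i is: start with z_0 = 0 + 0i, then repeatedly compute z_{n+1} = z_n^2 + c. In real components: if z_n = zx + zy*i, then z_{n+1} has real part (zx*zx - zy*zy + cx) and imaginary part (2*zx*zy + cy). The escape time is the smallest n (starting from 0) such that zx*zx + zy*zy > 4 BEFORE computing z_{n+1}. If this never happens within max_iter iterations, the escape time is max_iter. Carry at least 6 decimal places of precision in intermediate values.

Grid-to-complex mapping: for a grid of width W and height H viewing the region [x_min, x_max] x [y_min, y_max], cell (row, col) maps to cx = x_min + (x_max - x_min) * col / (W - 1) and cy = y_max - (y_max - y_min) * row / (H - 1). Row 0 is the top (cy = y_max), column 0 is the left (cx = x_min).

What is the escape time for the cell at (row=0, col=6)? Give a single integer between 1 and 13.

z_0 = 0 + 0i, c = -0.2500 + 0.5100i
Iter 1: z = -0.2500 + 0.5100i, |z|^2 = 0.3226
Iter 2: z = -0.4476 + 0.2550i, |z|^2 = 0.2654
Iter 3: z = -0.1147 + 0.2817i, |z|^2 = 0.0925
Iter 4: z = -0.3162 + 0.4454i, |z|^2 = 0.2984
Iter 5: z = -0.3484 + 0.2283i, |z|^2 = 0.1735
Iter 6: z = -0.1808 + 0.3509i, |z|^2 = 0.1558
Iter 7: z = -0.3405 + 0.3831i, |z|^2 = 0.2627
Iter 8: z = -0.2809 + 0.2491i, |z|^2 = 0.1409
Iter 9: z = -0.2332 + 0.3701i, |z|^2 = 0.1913
Iter 10: z = -0.3326 + 0.3374i, |z|^2 = 0.2245
Iter 11: z = -0.2532 + 0.2856i, |z|^2 = 0.1457
Iter 12: z = -0.2674 + 0.3654i, |z|^2 = 0.2050

Answer: 13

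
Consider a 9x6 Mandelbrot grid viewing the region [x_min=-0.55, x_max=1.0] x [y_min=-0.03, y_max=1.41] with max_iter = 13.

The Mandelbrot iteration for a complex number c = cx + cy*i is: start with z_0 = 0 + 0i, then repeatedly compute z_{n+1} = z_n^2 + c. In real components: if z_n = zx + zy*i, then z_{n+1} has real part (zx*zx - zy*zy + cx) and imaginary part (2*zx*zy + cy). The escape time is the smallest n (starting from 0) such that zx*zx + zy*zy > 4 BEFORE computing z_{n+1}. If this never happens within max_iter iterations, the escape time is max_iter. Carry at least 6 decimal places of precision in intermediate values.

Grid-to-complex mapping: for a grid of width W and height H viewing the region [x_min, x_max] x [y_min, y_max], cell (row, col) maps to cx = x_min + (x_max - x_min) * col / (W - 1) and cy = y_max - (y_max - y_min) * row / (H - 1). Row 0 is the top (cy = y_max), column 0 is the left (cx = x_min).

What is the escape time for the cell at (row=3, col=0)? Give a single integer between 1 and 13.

Answer: 13

Derivation:
z_0 = 0 + 0i, c = -0.5500 + 0.5460i
Iter 1: z = -0.5500 + 0.5460i, |z|^2 = 0.6006
Iter 2: z = -0.5456 + -0.0546i, |z|^2 = 0.3007
Iter 3: z = -0.2553 + 0.6056i, |z|^2 = 0.4319
Iter 4: z = -0.8516 + 0.2368i, |z|^2 = 0.7812
Iter 5: z = 0.1191 + 0.1427i, |z|^2 = 0.0345
Iter 6: z = -0.5562 + 0.5800i, |z|^2 = 0.6457
Iter 7: z = -0.5770 + -0.0991i, |z|^2 = 0.3428
Iter 8: z = -0.2269 + 0.6604i, |z|^2 = 0.4876
Iter 9: z = -0.9347 + 0.2464i, |z|^2 = 0.9344
Iter 10: z = 0.2630 + 0.0855i, |z|^2 = 0.0765
Iter 11: z = -0.4882 + 0.5909i, |z|^2 = 0.5875
Iter 12: z = -0.6609 + -0.0309i, |z|^2 = 0.4378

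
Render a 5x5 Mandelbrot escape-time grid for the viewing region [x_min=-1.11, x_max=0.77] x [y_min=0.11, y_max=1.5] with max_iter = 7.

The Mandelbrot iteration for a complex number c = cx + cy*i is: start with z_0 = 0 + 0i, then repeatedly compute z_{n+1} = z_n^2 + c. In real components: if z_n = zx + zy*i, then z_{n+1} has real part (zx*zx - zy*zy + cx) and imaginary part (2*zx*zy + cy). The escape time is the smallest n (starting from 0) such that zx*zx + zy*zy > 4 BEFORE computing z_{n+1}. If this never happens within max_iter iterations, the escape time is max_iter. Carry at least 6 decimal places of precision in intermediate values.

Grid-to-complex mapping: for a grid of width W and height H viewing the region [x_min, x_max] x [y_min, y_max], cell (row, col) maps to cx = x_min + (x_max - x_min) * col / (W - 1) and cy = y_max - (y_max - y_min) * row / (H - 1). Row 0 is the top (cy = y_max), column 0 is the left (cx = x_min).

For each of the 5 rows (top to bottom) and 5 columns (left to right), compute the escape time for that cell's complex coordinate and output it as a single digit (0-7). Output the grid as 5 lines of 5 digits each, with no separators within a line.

Answer: 22222
33422
34742
57773
77773

Derivation:
(row=0, col=0): c = -1.1100 + 1.5000i → escape time 2
(row=0, col=1): c = -0.6400 + 1.5000i → escape time 2
(row=0, col=2): c = -0.1700 + 1.5000i → escape time 2
(row=0, col=3): c = 0.3000 + 1.5000i → escape time 2
(row=0, col=4): c = 0.7700 + 1.5000i → escape time 2
(row=1, col=0): c = -1.1100 + 1.1525i → escape time 3
(row=1, col=1): c = -0.6400 + 1.1525i → escape time 3
(row=1, col=2): c = -0.1700 + 1.1525i → escape time 4
(row=1, col=3): c = 0.3000 + 1.1525i → escape time 2
(row=1, col=4): c = 0.7700 + 1.1525i → escape time 2
(row=2, col=0): c = -1.1100 + 0.8050i → escape time 3
(row=2, col=1): c = -0.6400 + 0.8050i → escape time 4
(row=2, col=2): c = -0.1700 + 0.8050i → escape time 7
(row=2, col=3): c = 0.3000 + 0.8050i → escape time 4
(row=2, col=4): c = 0.7700 + 0.8050i → escape time 2
(row=3, col=0): c = -1.1100 + 0.4575i → escape time 5
(row=3, col=1): c = -0.6400 + 0.4575i → escape time 7
(row=3, col=2): c = -0.1700 + 0.4575i → escape time 7
(row=3, col=3): c = 0.3000 + 0.4575i → escape time 7
(row=3, col=4): c = 0.7700 + 0.4575i → escape time 3
(row=4, col=0): c = -1.1100 + 0.1100i → escape time 7
(row=4, col=1): c = -0.6400 + 0.1100i → escape time 7
(row=4, col=2): c = -0.1700 + 0.1100i → escape time 7
(row=4, col=3): c = 0.3000 + 0.1100i → escape time 7
(row=4, col=4): c = 0.7700 + 0.1100i → escape time 3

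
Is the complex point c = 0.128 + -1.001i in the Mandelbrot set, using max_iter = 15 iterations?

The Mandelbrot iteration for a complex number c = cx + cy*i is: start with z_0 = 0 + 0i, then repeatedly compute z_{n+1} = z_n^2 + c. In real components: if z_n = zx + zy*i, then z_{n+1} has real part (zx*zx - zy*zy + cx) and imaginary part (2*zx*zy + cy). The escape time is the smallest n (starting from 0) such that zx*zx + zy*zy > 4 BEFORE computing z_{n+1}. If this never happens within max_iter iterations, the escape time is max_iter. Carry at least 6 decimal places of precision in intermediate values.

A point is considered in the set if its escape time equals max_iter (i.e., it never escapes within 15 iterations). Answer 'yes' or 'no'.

Answer: no

Derivation:
z_0 = 0 + 0i, c = 0.1280 + -1.0010i
Iter 1: z = 0.1280 + -1.0010i, |z|^2 = 1.0184
Iter 2: z = -0.8576 + -1.2573i, |z|^2 = 2.3162
Iter 3: z = -0.7172 + 1.1555i, |z|^2 = 1.8495
Iter 4: z = -0.6928 + -2.6584i, |z|^2 = 7.5471
Escaped at iteration 4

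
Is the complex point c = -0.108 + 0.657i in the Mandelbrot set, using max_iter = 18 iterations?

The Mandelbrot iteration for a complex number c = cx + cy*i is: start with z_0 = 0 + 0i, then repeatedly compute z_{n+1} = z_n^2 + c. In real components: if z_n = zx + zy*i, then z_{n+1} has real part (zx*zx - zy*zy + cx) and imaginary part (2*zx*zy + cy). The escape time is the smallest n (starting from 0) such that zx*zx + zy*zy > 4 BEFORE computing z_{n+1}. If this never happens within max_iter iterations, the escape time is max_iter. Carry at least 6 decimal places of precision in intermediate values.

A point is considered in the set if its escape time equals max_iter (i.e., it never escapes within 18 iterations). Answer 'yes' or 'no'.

Answer: yes

Derivation:
z_0 = 0 + 0i, c = -0.1080 + 0.6570i
Iter 1: z = -0.1080 + 0.6570i, |z|^2 = 0.4433
Iter 2: z = -0.5280 + 0.5151i, |z|^2 = 0.5441
Iter 3: z = -0.0945 + 0.1131i, |z|^2 = 0.0217
Iter 4: z = -0.1118 + 0.6356i, |z|^2 = 0.4165
Iter 5: z = -0.4995 + 0.5148i, |z|^2 = 0.5145
Iter 6: z = -0.1235 + 0.1427i, |z|^2 = 0.0356
Iter 7: z = -0.1131 + 0.6217i, |z|^2 = 0.3994
Iter 8: z = -0.4818 + 0.5164i, |z|^2 = 0.4987
Iter 9: z = -0.1425 + 0.1595i, |z|^2 = 0.0457
Iter 10: z = -0.1131 + 0.6115i, |z|^2 = 0.3868
Iter 11: z = -0.4692 + 0.5186i, |z|^2 = 0.4891
Iter 12: z = -0.1569 + 0.1703i, |z|^2 = 0.0536
Iter 13: z = -0.1124 + 0.6036i, |z|^2 = 0.3769
Iter 14: z = -0.4597 + 0.5213i, |z|^2 = 0.4831
Iter 15: z = -0.1685 + 0.1777i, |z|^2 = 0.0600
Iter 16: z = -0.1112 + 0.5971i, |z|^2 = 0.3689
Iter 17: z = -0.4522 + 0.5242i, |z|^2 = 0.4792
Did not escape in 18 iterations → in set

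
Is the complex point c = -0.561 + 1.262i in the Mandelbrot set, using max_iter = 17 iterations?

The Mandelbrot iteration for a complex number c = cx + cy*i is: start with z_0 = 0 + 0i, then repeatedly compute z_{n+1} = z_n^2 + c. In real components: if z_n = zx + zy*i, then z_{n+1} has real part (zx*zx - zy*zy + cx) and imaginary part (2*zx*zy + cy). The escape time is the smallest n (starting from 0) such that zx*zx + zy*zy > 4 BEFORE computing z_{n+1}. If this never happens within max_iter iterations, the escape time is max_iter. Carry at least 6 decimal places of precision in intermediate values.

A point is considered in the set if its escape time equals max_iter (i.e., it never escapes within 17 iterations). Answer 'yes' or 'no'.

Answer: no

Derivation:
z_0 = 0 + 0i, c = -0.5610 + 1.2620i
Iter 1: z = -0.5610 + 1.2620i, |z|^2 = 1.9074
Iter 2: z = -1.8389 + -0.1540i, |z|^2 = 3.4053
Iter 3: z = 2.7969 + 1.8283i, |z|^2 = 11.1654
Escaped at iteration 3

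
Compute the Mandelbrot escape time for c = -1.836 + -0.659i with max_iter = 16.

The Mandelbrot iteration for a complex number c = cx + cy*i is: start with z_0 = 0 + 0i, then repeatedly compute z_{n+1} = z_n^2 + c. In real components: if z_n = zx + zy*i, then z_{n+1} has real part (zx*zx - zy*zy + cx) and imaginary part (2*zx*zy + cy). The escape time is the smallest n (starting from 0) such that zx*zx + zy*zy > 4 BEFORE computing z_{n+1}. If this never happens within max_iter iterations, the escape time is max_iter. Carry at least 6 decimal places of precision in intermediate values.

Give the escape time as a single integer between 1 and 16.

Answer: 2

Derivation:
z_0 = 0 + 0i, c = -1.8360 + -0.6590i
Iter 1: z = -1.8360 + -0.6590i, |z|^2 = 3.8052
Iter 2: z = 1.1006 + 1.7608i, |z|^2 = 4.3119
Escaped at iteration 2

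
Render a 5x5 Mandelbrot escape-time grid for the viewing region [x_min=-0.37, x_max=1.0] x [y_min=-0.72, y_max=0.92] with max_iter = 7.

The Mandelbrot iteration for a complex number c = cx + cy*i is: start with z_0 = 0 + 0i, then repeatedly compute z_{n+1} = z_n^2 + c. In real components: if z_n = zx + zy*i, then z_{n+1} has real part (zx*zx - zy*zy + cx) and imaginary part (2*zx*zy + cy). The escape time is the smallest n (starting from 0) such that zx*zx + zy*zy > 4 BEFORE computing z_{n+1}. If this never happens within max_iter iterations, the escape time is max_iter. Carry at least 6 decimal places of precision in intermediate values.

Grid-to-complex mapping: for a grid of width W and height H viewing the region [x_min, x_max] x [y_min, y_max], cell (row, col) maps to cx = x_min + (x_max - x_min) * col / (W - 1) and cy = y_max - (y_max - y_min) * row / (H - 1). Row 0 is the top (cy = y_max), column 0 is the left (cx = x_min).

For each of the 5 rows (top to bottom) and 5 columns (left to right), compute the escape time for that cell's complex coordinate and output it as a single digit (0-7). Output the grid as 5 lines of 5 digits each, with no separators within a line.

Answer: 57422
77732
77742
77732
77632

Derivation:
(row=0, col=0): c = -0.3700 + 0.9200i → escape time 5
(row=0, col=1): c = -0.0275 + 0.9200i → escape time 7
(row=0, col=2): c = 0.3150 + 0.9200i → escape time 4
(row=0, col=3): c = 0.6575 + 0.9200i → escape time 2
(row=0, col=4): c = 1.0000 + 0.9200i → escape time 2
(row=1, col=0): c = -0.3700 + 0.5100i → escape time 7
(row=1, col=1): c = -0.0275 + 0.5100i → escape time 7
(row=1, col=2): c = 0.3150 + 0.5100i → escape time 7
(row=1, col=3): c = 0.6575 + 0.5100i → escape time 3
(row=1, col=4): c = 1.0000 + 0.5100i → escape time 2
(row=2, col=0): c = -0.3700 + 0.1000i → escape time 7
(row=2, col=1): c = -0.0275 + 0.1000i → escape time 7
(row=2, col=2): c = 0.3150 + 0.1000i → escape time 7
(row=2, col=3): c = 0.6575 + 0.1000i → escape time 4
(row=2, col=4): c = 1.0000 + 0.1000i → escape time 2
(row=3, col=0): c = -0.3700 + -0.3100i → escape time 7
(row=3, col=1): c = -0.0275 + -0.3100i → escape time 7
(row=3, col=2): c = 0.3150 + -0.3100i → escape time 7
(row=3, col=3): c = 0.6575 + -0.3100i → escape time 3
(row=3, col=4): c = 1.0000 + -0.3100i → escape time 2
(row=4, col=0): c = -0.3700 + -0.7200i → escape time 7
(row=4, col=1): c = -0.0275 + -0.7200i → escape time 7
(row=4, col=2): c = 0.3150 + -0.7200i → escape time 6
(row=4, col=3): c = 0.6575 + -0.7200i → escape time 3
(row=4, col=4): c = 1.0000 + -0.7200i → escape time 2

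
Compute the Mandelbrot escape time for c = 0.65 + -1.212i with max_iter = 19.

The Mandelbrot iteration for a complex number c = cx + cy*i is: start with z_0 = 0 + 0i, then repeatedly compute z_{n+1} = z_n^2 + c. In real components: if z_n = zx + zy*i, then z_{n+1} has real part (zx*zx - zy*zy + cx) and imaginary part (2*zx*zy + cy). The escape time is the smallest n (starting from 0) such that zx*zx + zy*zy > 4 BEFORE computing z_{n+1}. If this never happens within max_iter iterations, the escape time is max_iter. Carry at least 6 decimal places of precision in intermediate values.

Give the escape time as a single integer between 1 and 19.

Answer: 2

Derivation:
z_0 = 0 + 0i, c = 0.6500 + -1.2120i
Iter 1: z = 0.6500 + -1.2120i, |z|^2 = 1.8914
Iter 2: z = -0.3964 + -2.7876i, |z|^2 = 7.9279
Escaped at iteration 2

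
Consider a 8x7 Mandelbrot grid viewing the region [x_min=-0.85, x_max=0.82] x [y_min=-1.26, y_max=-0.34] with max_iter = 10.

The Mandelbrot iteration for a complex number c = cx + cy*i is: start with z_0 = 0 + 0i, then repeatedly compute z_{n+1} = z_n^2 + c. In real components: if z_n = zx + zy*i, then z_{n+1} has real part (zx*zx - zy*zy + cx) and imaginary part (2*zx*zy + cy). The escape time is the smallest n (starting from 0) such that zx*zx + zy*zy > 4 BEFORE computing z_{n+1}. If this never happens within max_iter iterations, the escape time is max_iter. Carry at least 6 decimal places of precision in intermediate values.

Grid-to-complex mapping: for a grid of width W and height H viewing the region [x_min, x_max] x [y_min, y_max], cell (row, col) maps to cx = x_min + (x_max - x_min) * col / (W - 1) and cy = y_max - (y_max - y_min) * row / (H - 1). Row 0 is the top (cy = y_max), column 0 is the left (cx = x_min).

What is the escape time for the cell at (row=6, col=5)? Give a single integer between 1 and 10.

Answer: 2

Derivation:
z_0 = 0 + 0i, c = 0.3429 + -1.2600i
Iter 1: z = 0.3429 + -1.2600i, |z|^2 = 1.7052
Iter 2: z = -1.1272 + -2.1240i, |z|^2 = 5.7819
Escaped at iteration 2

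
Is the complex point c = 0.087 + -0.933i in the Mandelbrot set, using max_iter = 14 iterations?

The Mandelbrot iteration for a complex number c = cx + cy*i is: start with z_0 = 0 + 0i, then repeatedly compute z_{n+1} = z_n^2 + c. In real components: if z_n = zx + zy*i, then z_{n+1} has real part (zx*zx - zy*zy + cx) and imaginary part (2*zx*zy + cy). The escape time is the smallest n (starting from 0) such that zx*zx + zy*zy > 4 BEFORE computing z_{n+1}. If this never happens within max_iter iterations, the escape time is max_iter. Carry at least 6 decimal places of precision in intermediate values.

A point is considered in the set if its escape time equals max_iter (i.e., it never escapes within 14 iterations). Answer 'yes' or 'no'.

Answer: no

Derivation:
z_0 = 0 + 0i, c = 0.0870 + -0.9330i
Iter 1: z = 0.0870 + -0.9330i, |z|^2 = 0.8781
Iter 2: z = -0.7759 + -1.0953i, |z|^2 = 1.8018
Iter 3: z = -0.5107 + 0.7668i, |z|^2 = 0.8488
Iter 4: z = -0.2401 + -1.7162i, |z|^2 = 3.0031
Iter 5: z = -2.8008 + -0.1087i, |z|^2 = 7.8564
Escaped at iteration 5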